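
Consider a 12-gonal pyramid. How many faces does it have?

A pyramid on an n-gon base has one n-gon and n triangles: V = 12 + 1 = 13, E = 2·12 = 24, F = 12 + 1 = 13.

13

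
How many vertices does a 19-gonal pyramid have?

A pyramid on an n-gon base has one n-gon and n triangles: V = 19 + 1 = 20, E = 2·19 = 38, F = 19 + 1 = 20.
Check: V − E + F = 20 − 38 + 20 = 2.

20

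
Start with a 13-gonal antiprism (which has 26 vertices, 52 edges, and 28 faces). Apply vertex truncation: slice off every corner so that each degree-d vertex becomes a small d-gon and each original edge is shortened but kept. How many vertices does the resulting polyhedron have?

Truncation replaces each original edge-end by a new vertex, so V′ = 2E = 104.
Each original edge survives, and each old vertex of degree d contributes d new edges; summing degrees gives Σd = 2E, so E′ = E + 2E = 3E = 156.
Each original face survives and each original vertex becomes one new face: F′ = F + V = 54.

104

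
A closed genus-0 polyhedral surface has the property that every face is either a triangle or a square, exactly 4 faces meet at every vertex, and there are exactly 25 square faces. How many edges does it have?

62

Let x be the number of triangles; then F = 25 + x.
Edge–face incidences: 2E = 4·25 + 3·x = 100 + 3x.
Every vertex has degree 4, so 4V = 2E.
Euler: V − E + F = 2 ⇒ (2E)/4 − E + (25 + x) = 2.
Multiply by 8: 2·(2E) − 4·(2E) + 8·(25 + x) = 16, i.e. 200 + 8x − 2·(100 + 3x) = 16.
Collecting terms: 2x = 16, so x = 8.
Then 2E = 100 + 3·8 = 124, so E = 62, V = 2E/4 = 31, F = 25 + 8 = 33.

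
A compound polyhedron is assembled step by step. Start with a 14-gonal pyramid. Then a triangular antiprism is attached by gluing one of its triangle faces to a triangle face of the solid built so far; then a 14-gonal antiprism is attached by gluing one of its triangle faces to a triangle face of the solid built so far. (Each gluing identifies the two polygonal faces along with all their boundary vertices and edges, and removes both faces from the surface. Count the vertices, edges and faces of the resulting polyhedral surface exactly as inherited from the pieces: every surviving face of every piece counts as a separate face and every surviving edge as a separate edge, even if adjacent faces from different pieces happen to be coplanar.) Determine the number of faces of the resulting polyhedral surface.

49

A 14-gonal pyramid: V=15, E=28, F=15.
Attach a triangular antiprism (V=6, E=12, F=8) along a 3-gon: merge 3 vertices and 3 edges, delete both glued faces → V=18, E=37, F=21.
Attach a 14-gonal antiprism (V=28, E=56, F=30) along a 3-gon: merge 3 vertices and 3 edges, delete both glued faces → V=43, E=90, F=49.
Check: V − E + F = 43 − 90 + 49 = 2.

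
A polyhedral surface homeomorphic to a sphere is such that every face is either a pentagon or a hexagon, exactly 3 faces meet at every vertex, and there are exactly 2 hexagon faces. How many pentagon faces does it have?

12

Let x be the number of pentagons; then F = 2 + x.
Edge–face incidences: 2E = 6·2 + 5·x = 12 + 5x.
Every vertex has degree 3, so 3V = 2E.
Euler: V − E + F = 2 ⇒ (2E)/3 − E + (2 + x) = 2.
Multiply by 6: 2·(2E) − 3·(2E) + 6·(2 + x) = 12, i.e. 12 + 6x − (12 + 5x) = 12.
Collecting terms: x = 12.
Then 2E = 12 + 5·12 = 72, so E = 36, V = 2E/3 = 24, F = 2 + 12 = 14.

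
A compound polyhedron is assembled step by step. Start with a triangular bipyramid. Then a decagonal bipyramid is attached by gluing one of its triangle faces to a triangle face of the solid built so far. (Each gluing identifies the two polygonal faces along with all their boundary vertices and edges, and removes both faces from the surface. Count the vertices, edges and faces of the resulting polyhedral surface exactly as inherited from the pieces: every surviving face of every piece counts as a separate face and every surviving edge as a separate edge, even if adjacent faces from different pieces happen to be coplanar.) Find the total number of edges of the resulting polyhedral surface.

A triangular bipyramid: V=5, E=9, F=6.
Attach a decagonal bipyramid (V=12, E=30, F=20) along a 3-gon: merge 3 vertices and 3 edges, delete both glued faces → V=14, E=36, F=24.
Check: V − E + F = 14 − 36 + 24 = 2.

36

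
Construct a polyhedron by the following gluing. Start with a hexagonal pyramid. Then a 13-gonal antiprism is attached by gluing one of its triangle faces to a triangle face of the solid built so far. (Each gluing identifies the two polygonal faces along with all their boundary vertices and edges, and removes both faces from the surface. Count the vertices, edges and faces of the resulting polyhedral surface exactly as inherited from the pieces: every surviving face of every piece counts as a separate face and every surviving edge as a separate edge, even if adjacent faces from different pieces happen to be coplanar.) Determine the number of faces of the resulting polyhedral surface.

33

A hexagonal pyramid: V=7, E=12, F=7.
Attach a 13-gonal antiprism (V=26, E=52, F=28) along a 3-gon: merge 3 vertices and 3 edges, delete both glued faces → V=30, E=61, F=33.
Check: V − E + F = 30 − 61 + 33 = 2.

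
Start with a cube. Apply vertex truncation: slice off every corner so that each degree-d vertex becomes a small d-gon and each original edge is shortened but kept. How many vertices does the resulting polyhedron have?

The base solid has V = 8, E = 12, F = 6.
Truncation replaces each original edge-end by a new vertex, so V′ = 2E = 24.
Each original edge survives, and each old vertex of degree d contributes d new edges; summing degrees gives Σd = 2E, so E′ = E + 2E = 3E = 36.
Each original face survives and each original vertex becomes one new face: F′ = F + V = 14.

24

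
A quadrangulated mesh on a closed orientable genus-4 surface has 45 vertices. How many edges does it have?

χ = 2 − 2·4 = -6, and every face is a square so 4F = 2E.
V − E + F = -6 with E = 4F/2 gives 45 − (4/2 − 1)·F = -6, so F = 51 and E = 102.

102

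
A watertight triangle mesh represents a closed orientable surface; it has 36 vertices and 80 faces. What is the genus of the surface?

Every face is a triangle, so 2E = 3·80 = 240, giving E = 120.
χ = V − E + F = 36 − 120 + 80 = -4.
For a closed orientable surface χ = 2 − 2g, so g = (2 − (-4))/2 = 3.

3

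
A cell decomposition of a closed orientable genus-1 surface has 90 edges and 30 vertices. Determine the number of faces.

For a closed orientable surface of genus 1, χ = 2 − 2·1 = 0.
F = 0 − V + E = 0 − 30 + 90 = 60.

60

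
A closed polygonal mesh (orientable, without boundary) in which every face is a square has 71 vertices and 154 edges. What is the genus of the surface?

Every face is a square and each edge borders two faces, so 4F = 2·154, giving F = 77.
χ = V − E + F = 71 − 154 + 77 = -6.
For a closed orientable surface χ = 2 − 2g, so g = (2 − (-6))/2 = 4.

4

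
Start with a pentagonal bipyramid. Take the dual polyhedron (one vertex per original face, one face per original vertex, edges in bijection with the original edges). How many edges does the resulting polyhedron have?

15

The base solid has V = 7, E = 15, F = 10.
The dual swaps V and F and preserves E: V′ = F = 10, E′ = E = 15, F′ = V = 7.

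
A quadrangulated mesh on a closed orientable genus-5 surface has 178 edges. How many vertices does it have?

χ = 2 − 2·5 = -8, and every face is a square so 4F = 2E.
F = 2E/4 = 89. Then V = -8 + E − F = -8 + 178 − 89 = 81.

81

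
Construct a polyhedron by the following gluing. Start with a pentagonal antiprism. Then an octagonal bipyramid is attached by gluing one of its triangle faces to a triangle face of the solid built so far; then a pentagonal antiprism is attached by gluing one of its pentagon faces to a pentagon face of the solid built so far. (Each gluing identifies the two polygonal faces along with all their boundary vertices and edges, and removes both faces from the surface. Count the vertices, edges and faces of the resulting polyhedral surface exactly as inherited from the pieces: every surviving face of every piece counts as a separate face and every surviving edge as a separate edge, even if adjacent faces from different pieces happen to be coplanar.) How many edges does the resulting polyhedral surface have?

56

A pentagonal antiprism: V=10, E=20, F=12.
Attach an octagonal bipyramid (V=10, E=24, F=16) along a 3-gon: merge 3 vertices and 3 edges, delete both glued faces → V=17, E=41, F=26.
Attach a pentagonal antiprism (V=10, E=20, F=12) along a 5-gon: merge 5 vertices and 5 edges, delete both glued faces → V=22, E=56, F=36.
Check: V − E + F = 22 − 56 + 36 = 2.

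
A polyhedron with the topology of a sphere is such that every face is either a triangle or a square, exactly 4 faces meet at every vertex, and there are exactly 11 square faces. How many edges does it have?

34

Let x be the number of triangles; then F = 11 + x.
Edge–face incidences: 2E = 4·11 + 3·x = 44 + 3x.
Every vertex has degree 4, so 4V = 2E.
Euler: V − E + F = 2 ⇒ (2E)/4 − E + (11 + x) = 2.
Multiply by 8: 2·(2E) − 4·(2E) + 8·(11 + x) = 16, i.e. 88 + 8x − 2·(44 + 3x) = 16.
Collecting terms: 2x = 16, so x = 8.
Then 2E = 44 + 3·8 = 68, so E = 34, V = 2E/4 = 17, F = 11 + 8 = 19.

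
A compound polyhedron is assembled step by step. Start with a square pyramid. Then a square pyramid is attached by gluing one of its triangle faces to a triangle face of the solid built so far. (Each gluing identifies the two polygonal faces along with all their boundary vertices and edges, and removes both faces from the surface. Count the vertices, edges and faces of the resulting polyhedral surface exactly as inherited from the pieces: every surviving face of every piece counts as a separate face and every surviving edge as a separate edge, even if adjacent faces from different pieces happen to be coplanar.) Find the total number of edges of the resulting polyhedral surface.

13

A square pyramid: V=5, E=8, F=5.
Attach a square pyramid (V=5, E=8, F=5) along a 3-gon: merge 3 vertices and 3 edges, delete both glued faces → V=7, E=13, F=8.
Check: V − E + F = 7 − 13 + 8 = 2.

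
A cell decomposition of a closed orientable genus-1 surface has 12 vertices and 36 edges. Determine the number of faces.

For a closed orientable surface of genus 1, χ = 2 − 2·1 = 0.
F = 0 − V + E = 0 − 12 + 36 = 24.

24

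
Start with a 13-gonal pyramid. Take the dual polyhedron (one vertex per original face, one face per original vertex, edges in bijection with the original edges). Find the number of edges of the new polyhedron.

26

The base solid has V = 14, E = 26, F = 14.
The dual swaps V and F and preserves E: V′ = F = 14, E′ = E = 26, F′ = V = 14.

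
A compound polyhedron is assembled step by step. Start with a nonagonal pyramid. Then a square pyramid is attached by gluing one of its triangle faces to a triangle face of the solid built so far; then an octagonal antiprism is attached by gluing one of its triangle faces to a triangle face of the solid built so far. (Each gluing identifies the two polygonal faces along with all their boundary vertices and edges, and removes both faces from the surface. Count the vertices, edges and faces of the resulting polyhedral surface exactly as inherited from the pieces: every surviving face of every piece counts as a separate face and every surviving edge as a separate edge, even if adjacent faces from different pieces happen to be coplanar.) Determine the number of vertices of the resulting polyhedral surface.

A nonagonal pyramid: V=10, E=18, F=10.
Attach a square pyramid (V=5, E=8, F=5) along a 3-gon: merge 3 vertices and 3 edges, delete both glued faces → V=12, E=23, F=13.
Attach an octagonal antiprism (V=16, E=32, F=18) along a 3-gon: merge 3 vertices and 3 edges, delete both glued faces → V=25, E=52, F=29.
Check: V − E + F = 25 − 52 + 29 = 2.

25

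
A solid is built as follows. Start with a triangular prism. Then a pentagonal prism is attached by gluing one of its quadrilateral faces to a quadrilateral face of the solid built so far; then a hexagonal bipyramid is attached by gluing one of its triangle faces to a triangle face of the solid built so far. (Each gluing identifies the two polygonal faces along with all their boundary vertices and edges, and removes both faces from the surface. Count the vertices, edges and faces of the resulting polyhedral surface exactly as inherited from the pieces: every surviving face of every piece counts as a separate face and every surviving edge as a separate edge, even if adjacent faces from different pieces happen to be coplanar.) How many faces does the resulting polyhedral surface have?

20

A triangular prism: V=6, E=9, F=5.
Attach a pentagonal prism (V=10, E=15, F=7) along a 4-gon: merge 4 vertices and 4 edges, delete both glued faces → V=12, E=20, F=10.
Attach a hexagonal bipyramid (V=8, E=18, F=12) along a 3-gon: merge 3 vertices and 3 edges, delete both glued faces → V=17, E=35, F=20.
Check: V − E + F = 17 − 35 + 20 = 2.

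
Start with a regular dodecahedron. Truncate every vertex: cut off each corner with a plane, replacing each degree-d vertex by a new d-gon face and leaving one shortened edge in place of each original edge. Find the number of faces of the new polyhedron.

The base solid has V = 20, E = 30, F = 12.
Truncation replaces each original edge-end by a new vertex, so V′ = 2E = 60.
Each original edge survives, and each old vertex of degree d contributes d new edges; summing degrees gives Σd = 2E, so E′ = E + 2E = 3E = 90.
Each original face survives and each original vertex becomes one new face: F′ = F + V = 32.

32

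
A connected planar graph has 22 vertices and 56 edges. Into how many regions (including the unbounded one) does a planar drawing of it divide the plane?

Euler's formula for a connected plane graph: V − E + F = 2, so F = 2 − 22 + 56 = 36.

36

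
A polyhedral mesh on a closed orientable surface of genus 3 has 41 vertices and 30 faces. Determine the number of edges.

For a closed orientable surface of genus 3, χ = 2 − 2·3 = -4.
E = V + F − (-4) = 41 + 30 − (-4) = 75.

75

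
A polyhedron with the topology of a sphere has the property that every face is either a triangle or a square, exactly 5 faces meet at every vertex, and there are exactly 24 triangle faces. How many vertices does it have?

16

Let x be the number of squares; then F = 24 + x.
Edge–face incidences: 2E = 3·24 + 4·x = 72 + 4x.
Every vertex has degree 5, so 5V = 2E.
Euler: V − E + F = 2 ⇒ (2E)/5 − E + (24 + x) = 2.
Multiply by 10: 2·(2E) − 5·(2E) + 10·(24 + x) = 20, i.e. 240 + 10x − 3·(72 + 4x) = 20.
Collecting terms: −2x + 24 = 20, so −2x = −4, so x = 2.
Then 2E = 72 + 4·2 = 80, so E = 40, V = 2E/5 = 16, F = 24 + 2 = 26.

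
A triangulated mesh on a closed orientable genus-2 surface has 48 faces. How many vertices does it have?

22

χ = 2 − 2·2 = -2, and every face is a triangle so 3F = 2E.
E = 3·48/2 = 72. Then V = -2 + E − F = -2 + 72 − 48 = 22.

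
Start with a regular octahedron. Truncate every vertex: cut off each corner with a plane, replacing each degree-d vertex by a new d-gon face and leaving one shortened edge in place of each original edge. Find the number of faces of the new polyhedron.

14

The base solid has V = 6, E = 12, F = 8.
Truncation replaces each original edge-end by a new vertex, so V′ = 2E = 24.
Each original edge survives, and each old vertex of degree d contributes d new edges; summing degrees gives Σd = 2E, so E′ = E + 2E = 3E = 36.
Each original face survives and each original vertex becomes one new face: F′ = F + V = 14.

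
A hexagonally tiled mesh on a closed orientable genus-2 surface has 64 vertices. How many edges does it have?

99

χ = 2 − 2·2 = -2, and every face is a hexagon so 6F = 2E.
V − E + F = -2 with E = 6F/2 gives 64 − (6/2 − 1)·F = -2, so F = 33 and E = 99.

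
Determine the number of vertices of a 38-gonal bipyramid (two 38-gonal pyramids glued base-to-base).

40

A bipyramid over an n-gon has 2n triangular faces and n + 2 vertices: V = 38 + 2 = 40, E = 3·38 = 114, F = 2·38 = 76.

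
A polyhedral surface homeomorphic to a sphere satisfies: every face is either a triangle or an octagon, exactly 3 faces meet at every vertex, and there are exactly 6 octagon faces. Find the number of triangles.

Let x be the number of triangles; then F = 6 + x.
Edge–face incidences: 2E = 8·6 + 3·x = 48 + 3x.
Every vertex has degree 3, so 3V = 2E.
Euler: V − E + F = 2 ⇒ (2E)/3 − E + (6 + x) = 2.
Multiply by 6: 2·(2E) − 3·(2E) + 6·(6 + x) = 12, i.e. 36 + 6x − (48 + 3x) = 12.
Collecting terms: 3x − 12 = 12, so 3x = 24, so x = 8.
Then 2E = 48 + 3·8 = 72, so E = 36, V = 2E/3 = 24, F = 6 + 8 = 14.

8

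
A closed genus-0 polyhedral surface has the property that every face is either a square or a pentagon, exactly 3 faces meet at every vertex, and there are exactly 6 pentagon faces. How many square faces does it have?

Let x be the number of squares; then F = 6 + x.
Edge–face incidences: 2E = 5·6 + 4·x = 30 + 4x.
Every vertex has degree 3, so 3V = 2E.
Euler: V − E + F = 2 ⇒ (2E)/3 − E + (6 + x) = 2.
Multiply by 6: 2·(2E) − 3·(2E) + 6·(6 + x) = 12, i.e. 36 + 6x − (30 + 4x) = 12.
Collecting terms: 2x + 6 = 12, so 2x = 6, so x = 3.
Then 2E = 30 + 4·3 = 42, so E = 21, V = 2E/3 = 14, F = 6 + 3 = 9.

3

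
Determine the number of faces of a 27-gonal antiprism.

An antiprism on an n-gon has two n-gon caps and 2n triangles: V = 2·27 = 54, E = 4·27 = 108, F = 2·27 + 2 = 56.
Check: V − E + F = 54 − 108 + 56 = 2.

56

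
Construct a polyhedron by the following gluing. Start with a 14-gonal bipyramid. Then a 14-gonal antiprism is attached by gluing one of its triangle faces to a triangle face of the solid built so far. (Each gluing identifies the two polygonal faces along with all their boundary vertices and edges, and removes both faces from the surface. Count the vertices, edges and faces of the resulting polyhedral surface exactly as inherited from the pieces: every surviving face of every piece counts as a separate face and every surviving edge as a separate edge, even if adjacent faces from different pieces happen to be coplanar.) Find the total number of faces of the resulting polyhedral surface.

56

A 14-gonal bipyramid: V=16, E=42, F=28.
Attach a 14-gonal antiprism (V=28, E=56, F=30) along a 3-gon: merge 3 vertices and 3 edges, delete both glued faces → V=41, E=95, F=56.
Check: V − E + F = 41 − 95 + 56 = 2.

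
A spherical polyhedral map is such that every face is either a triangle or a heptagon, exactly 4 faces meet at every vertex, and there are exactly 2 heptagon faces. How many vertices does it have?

Let x be the number of triangles; then F = 2 + x.
Edge–face incidences: 2E = 7·2 + 3·x = 14 + 3x.
Every vertex has degree 4, so 4V = 2E.
Euler: V − E + F = 2 ⇒ (2E)/4 − E + (2 + x) = 2.
Multiply by 8: 2·(2E) − 4·(2E) + 8·(2 + x) = 16, i.e. 16 + 8x − 2·(14 + 3x) = 16.
Collecting terms: 2x − 12 = 16, so 2x = 28, so x = 14.
Then 2E = 14 + 3·14 = 56, so E = 28, V = 2E/4 = 14, F = 2 + 14 = 16.

14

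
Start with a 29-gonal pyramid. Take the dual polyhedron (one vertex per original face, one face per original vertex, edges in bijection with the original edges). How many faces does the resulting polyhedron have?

30

The base solid has V = 30, E = 58, F = 30.
The dual swaps V and F and preserves E: V′ = F = 30, E′ = E = 58, F′ = V = 30.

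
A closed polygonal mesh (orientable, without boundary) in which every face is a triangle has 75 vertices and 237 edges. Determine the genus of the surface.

3

Every face is a triangle and each edge borders two faces, so 3F = 2·237, giving F = 158.
χ = V − E + F = 75 − 237 + 158 = -4.
For a closed orientable surface χ = 2 − 2g, so g = (2 − (-4))/2 = 3.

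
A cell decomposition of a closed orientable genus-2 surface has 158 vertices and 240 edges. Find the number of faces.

80

For a closed orientable surface of genus 2, χ = 2 − 2·2 = -2.
F = -2 − V + E = -2 − 158 + 240 = 80.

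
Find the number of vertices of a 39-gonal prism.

78

A prism on an n-gon has two n-gon bases and n rectangular sides: V = 2·39 = 78, E = 3·39 = 117, F = 39 + 2 = 41.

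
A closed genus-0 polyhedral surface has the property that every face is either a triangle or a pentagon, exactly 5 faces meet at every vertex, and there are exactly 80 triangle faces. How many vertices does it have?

60

Let x be the number of pentagons; then F = 80 + x.
Edge–face incidences: 2E = 3·80 + 5·x = 240 + 5x.
Every vertex has degree 5, so 5V = 2E.
Euler: V − E + F = 2 ⇒ (2E)/5 − E + (80 + x) = 2.
Multiply by 10: 2·(2E) − 5·(2E) + 10·(80 + x) = 20, i.e. 800 + 10x − 3·(240 + 5x) = 20.
Collecting terms: −5x + 80 = 20, so −5x = −60, so x = 12.
Then 2E = 240 + 5·12 = 300, so E = 150, V = 2E/5 = 60, F = 80 + 12 = 92.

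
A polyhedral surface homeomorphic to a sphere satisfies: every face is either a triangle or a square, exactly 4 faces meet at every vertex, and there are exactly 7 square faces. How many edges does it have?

Let x be the number of triangles; then F = 7 + x.
Edge–face incidences: 2E = 4·7 + 3·x = 28 + 3x.
Every vertex has degree 4, so 4V = 2E.
Euler: V − E + F = 2 ⇒ (2E)/4 − E + (7 + x) = 2.
Multiply by 8: 2·(2E) − 4·(2E) + 8·(7 + x) = 16, i.e. 56 + 8x − 2·(28 + 3x) = 16.
Collecting terms: 2x = 16, so x = 8.
Then 2E = 28 + 3·8 = 52, so E = 26, V = 2E/4 = 13, F = 7 + 8 = 15.

26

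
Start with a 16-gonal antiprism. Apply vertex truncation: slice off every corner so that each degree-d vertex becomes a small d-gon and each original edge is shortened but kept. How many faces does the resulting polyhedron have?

66

The base solid has V = 32, E = 64, F = 34.
Truncation replaces each original edge-end by a new vertex, so V′ = 2E = 128.
Each original edge survives, and each old vertex of degree d contributes d new edges; summing degrees gives Σd = 2E, so E′ = E + 2E = 3E = 192.
Each original face survives and each original vertex becomes one new face: F′ = F + V = 66.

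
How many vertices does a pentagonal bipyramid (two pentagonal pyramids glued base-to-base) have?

7

A bipyramid over an n-gon has 2n triangular faces and n + 2 vertices: V = 5 + 2 = 7, E = 3·5 = 15, F = 2·5 = 10.
Check: V − E + F = 7 − 15 + 10 = 2.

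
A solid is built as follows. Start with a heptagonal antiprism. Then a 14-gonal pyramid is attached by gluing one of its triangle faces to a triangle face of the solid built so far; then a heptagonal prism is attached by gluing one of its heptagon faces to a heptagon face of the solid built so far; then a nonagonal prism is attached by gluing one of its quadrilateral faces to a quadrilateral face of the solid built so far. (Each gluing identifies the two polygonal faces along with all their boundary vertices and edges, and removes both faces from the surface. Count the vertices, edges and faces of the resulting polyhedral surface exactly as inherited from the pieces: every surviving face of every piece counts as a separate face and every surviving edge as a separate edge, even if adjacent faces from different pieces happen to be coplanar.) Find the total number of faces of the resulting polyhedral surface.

45

A heptagonal antiprism: V=14, E=28, F=16.
Attach a 14-gonal pyramid (V=15, E=28, F=15) along a 3-gon: merge 3 vertices and 3 edges, delete both glued faces → V=26, E=53, F=29.
Attach a heptagonal prism (V=14, E=21, F=9) along a 7-gon: merge 7 vertices and 7 edges, delete both glued faces → V=33, E=67, F=36.
Attach a nonagonal prism (V=18, E=27, F=11) along a 4-gon: merge 4 vertices and 4 edges, delete both glued faces → V=47, E=90, F=45.
Check: V − E + F = 47 − 90 + 45 = 2.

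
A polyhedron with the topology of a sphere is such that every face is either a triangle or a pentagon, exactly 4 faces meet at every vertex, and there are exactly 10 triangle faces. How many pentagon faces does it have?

2

Let x be the number of pentagons; then F = 10 + x.
Edge–face incidences: 2E = 3·10 + 5·x = 30 + 5x.
Every vertex has degree 4, so 4V = 2E.
Euler: V − E + F = 2 ⇒ (2E)/4 − E + (10 + x) = 2.
Multiply by 8: 2·(2E) − 4·(2E) + 8·(10 + x) = 16, i.e. 80 + 8x − 2·(30 + 5x) = 16.
Collecting terms: −2x + 20 = 16, so −2x = −4, so x = 2.
Then 2E = 30 + 5·2 = 40, so E = 20, V = 2E/4 = 10, F = 10 + 2 = 12.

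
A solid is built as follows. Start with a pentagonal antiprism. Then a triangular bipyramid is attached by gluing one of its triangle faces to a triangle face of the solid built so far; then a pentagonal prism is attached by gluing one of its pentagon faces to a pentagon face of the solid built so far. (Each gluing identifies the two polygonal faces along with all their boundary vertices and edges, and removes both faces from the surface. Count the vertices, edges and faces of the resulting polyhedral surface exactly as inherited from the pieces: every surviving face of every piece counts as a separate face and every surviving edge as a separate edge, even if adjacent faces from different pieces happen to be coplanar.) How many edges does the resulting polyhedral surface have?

A pentagonal antiprism: V=10, E=20, F=12.
Attach a triangular bipyramid (V=5, E=9, F=6) along a 3-gon: merge 3 vertices and 3 edges, delete both glued faces → V=12, E=26, F=16.
Attach a pentagonal prism (V=10, E=15, F=7) along a 5-gon: merge 5 vertices and 5 edges, delete both glued faces → V=17, E=36, F=21.
Check: V − E + F = 17 − 36 + 21 = 2.

36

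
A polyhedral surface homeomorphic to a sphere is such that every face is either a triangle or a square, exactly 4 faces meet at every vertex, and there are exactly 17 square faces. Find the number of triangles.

Let x be the number of triangles; then F = 17 + x.
Edge–face incidences: 2E = 4·17 + 3·x = 68 + 3x.
Every vertex has degree 4, so 4V = 2E.
Euler: V − E + F = 2 ⇒ (2E)/4 − E + (17 + x) = 2.
Multiply by 8: 2·(2E) − 4·(2E) + 8·(17 + x) = 16, i.e. 136 + 8x − 2·(68 + 3x) = 16.
Collecting terms: 2x = 16, so x = 8.
Then 2E = 68 + 3·8 = 92, so E = 46, V = 2E/4 = 23, F = 17 + 8 = 25.

8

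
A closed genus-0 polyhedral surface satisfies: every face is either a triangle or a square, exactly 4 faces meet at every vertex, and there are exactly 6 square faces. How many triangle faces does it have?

Let x be the number of triangles; then F = 6 + x.
Edge–face incidences: 2E = 4·6 + 3·x = 24 + 3x.
Every vertex has degree 4, so 4V = 2E.
Euler: V − E + F = 2 ⇒ (2E)/4 − E + (6 + x) = 2.
Multiply by 8: 2·(2E) − 4·(2E) + 8·(6 + x) = 16, i.e. 48 + 8x − 2·(24 + 3x) = 16.
Collecting terms: 2x = 16, so x = 8.
Then 2E = 24 + 3·8 = 48, so E = 24, V = 2E/4 = 12, F = 6 + 8 = 14.

8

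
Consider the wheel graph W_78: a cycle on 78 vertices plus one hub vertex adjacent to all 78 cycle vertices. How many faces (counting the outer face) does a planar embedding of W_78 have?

79

W_78 has V = 78 + 1 = 79 vertices and E = 2·78 = 156 edges.
By Euler's formula F = 2 − V + E = 2 − 79 + 156 = 79.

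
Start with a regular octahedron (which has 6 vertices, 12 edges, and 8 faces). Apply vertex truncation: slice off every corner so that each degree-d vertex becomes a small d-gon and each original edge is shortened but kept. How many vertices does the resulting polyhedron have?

24

Truncation replaces each original edge-end by a new vertex, so V′ = 2E = 24.
Each original edge survives, and each old vertex of degree d contributes d new edges; summing degrees gives Σd = 2E, so E′ = E + 2E = 3E = 36.
Each original face survives and each original vertex becomes one new face: F′ = F + V = 14.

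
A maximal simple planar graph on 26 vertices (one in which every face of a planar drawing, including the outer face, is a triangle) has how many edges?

72

In a plane triangulation 3F = 2E and V − E + F = 2, so E = 3V − 6 = 3·26 − 6 = 72.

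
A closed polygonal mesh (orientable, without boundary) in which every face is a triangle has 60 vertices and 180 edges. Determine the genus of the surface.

Every face is a triangle and each edge borders two faces, so 3F = 2·180, giving F = 120.
χ = V − E + F = 60 − 180 + 120 = 0.
For a closed orientable surface χ = 2 − 2g, so g = (2 − (0))/2 = 1.

1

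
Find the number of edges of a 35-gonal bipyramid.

105

A bipyramid over an n-gon has 2n triangular faces and n + 2 vertices: V = 35 + 2 = 37, E = 3·35 = 105, F = 2·35 = 70.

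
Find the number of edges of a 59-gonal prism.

A prism on an n-gon has two n-gon bases and n rectangular sides: V = 2·59 = 118, E = 3·59 = 177, F = 59 + 2 = 61.
Check: V − E + F = 118 − 177 + 61 = 2.

177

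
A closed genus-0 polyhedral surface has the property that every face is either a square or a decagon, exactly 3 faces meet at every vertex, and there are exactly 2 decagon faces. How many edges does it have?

30

Let x be the number of squares; then F = 2 + x.
Edge–face incidences: 2E = 10·2 + 4·x = 20 + 4x.
Every vertex has degree 3, so 3V = 2E.
Euler: V − E + F = 2 ⇒ (2E)/3 − E + (2 + x) = 2.
Multiply by 6: 2·(2E) − 3·(2E) + 6·(2 + x) = 12, i.e. 12 + 6x − (20 + 4x) = 12.
Collecting terms: 2x − 8 = 12, so 2x = 20, so x = 10.
Then 2E = 20 + 4·10 = 60, so E = 30, V = 2E/3 = 20, F = 2 + 10 = 12.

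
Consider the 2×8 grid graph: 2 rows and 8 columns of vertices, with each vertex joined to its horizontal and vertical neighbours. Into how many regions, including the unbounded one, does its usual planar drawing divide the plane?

8

The grid has V = 2·8 = 16 vertices and E = 2·7 + 8·1 = 22 edges.
F = 2 − V + E = 2 − 16 + 22 = 8.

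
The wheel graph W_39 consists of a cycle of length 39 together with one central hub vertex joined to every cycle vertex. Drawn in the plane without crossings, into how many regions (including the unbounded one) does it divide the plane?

40

W_39 has V = 39 + 1 = 40 vertices and E = 2·39 = 78 edges.
By Euler's formula F = 2 − V + E = 2 − 40 + 78 = 40.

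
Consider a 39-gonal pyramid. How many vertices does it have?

A pyramid on an n-gon base has one n-gon and n triangles: V = 39 + 1 = 40, E = 2·39 = 78, F = 39 + 1 = 40.

40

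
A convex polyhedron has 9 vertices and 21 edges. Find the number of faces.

14

Here V − E + F = 2.
F = 2 − V + E = 2 − 9 + 21 = 14.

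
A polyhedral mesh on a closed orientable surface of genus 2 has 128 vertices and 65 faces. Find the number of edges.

For a closed orientable surface of genus 2, χ = 2 − 2·2 = -2.
E = V + F − (-2) = 128 + 65 − (-2) = 195.

195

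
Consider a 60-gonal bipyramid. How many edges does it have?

180

A bipyramid over an n-gon has 2n triangular faces and n + 2 vertices: V = 60 + 2 = 62, E = 3·60 = 180, F = 2·60 = 120.
Check: V − E + F = 62 − 180 + 120 = 2.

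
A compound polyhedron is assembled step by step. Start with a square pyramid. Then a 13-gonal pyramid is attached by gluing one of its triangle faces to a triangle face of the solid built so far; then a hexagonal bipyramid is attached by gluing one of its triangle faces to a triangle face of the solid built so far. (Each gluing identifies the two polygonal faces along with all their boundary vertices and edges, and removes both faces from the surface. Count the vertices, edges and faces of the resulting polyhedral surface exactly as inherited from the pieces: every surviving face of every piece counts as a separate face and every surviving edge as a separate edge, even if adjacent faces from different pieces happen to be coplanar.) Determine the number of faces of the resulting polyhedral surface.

A square pyramid: V=5, E=8, F=5.
Attach a 13-gonal pyramid (V=14, E=26, F=14) along a 3-gon: merge 3 vertices and 3 edges, delete both glued faces → V=16, E=31, F=17.
Attach a hexagonal bipyramid (V=8, E=18, F=12) along a 3-gon: merge 3 vertices and 3 edges, delete both glued faces → V=21, E=46, F=27.
Check: V − E + F = 21 − 46 + 27 = 2.

27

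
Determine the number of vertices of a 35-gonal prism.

A prism on an n-gon has two n-gon bases and n rectangular sides: V = 2·35 = 70, E = 3·35 = 105, F = 35 + 2 = 37.

70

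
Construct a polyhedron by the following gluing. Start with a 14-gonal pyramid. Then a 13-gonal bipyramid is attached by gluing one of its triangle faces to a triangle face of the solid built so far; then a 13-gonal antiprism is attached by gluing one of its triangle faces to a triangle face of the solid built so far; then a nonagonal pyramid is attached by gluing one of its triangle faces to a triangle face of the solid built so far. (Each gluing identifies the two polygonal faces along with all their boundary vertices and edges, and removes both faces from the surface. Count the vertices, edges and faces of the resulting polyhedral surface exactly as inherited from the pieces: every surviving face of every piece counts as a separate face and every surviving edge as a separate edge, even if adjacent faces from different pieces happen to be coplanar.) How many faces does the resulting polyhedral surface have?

A 14-gonal pyramid: V=15, E=28, F=15.
Attach a 13-gonal bipyramid (V=15, E=39, F=26) along a 3-gon: merge 3 vertices and 3 edges, delete both glued faces → V=27, E=64, F=39.
Attach a 13-gonal antiprism (V=26, E=52, F=28) along a 3-gon: merge 3 vertices and 3 edges, delete both glued faces → V=50, E=113, F=65.
Attach a nonagonal pyramid (V=10, E=18, F=10) along a 3-gon: merge 3 vertices and 3 edges, delete both glued faces → V=57, E=128, F=73.
Check: V − E + F = 57 − 128 + 73 = 2.

73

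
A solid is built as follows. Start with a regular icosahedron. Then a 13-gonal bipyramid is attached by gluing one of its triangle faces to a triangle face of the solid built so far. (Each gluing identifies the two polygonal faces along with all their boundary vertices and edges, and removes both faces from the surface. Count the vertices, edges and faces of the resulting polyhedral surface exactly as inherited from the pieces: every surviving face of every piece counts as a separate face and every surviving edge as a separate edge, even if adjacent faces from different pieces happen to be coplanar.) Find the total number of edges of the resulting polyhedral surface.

66

A regular icosahedron: V=12, E=30, F=20.
Attach a 13-gonal bipyramid (V=15, E=39, F=26) along a 3-gon: merge 3 vertices and 3 edges, delete both glued faces → V=24, E=66, F=44.
Check: V − E + F = 24 − 66 + 44 = 2.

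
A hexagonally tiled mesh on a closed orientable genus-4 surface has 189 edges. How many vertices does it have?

χ = 2 − 2·4 = -6, and every face is a hexagon so 6F = 2E.
F = 2E/6 = 63. Then V = -6 + E − F = -6 + 189 − 63 = 120.

120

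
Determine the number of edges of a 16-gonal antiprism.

64

An antiprism on an n-gon has two n-gon caps and 2n triangles: V = 2·16 = 32, E = 4·16 = 64, F = 2·16 + 2 = 34.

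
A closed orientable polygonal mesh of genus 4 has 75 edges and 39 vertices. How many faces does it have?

For a closed orientable surface of genus 4, χ = 2 − 2·4 = -6.
F = -6 − V + E = -6 − 39 + 75 = 30.

30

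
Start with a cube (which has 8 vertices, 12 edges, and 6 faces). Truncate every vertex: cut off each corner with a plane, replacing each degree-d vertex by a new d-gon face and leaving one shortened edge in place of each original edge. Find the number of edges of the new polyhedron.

36

Truncation replaces each original edge-end by a new vertex, so V′ = 2E = 24.
Each original edge survives, and each old vertex of degree d contributes d new edges; summing degrees gives Σd = 2E, so E′ = E + 2E = 3E = 36.
Each original face survives and each original vertex becomes one new face: F′ = F + V = 14.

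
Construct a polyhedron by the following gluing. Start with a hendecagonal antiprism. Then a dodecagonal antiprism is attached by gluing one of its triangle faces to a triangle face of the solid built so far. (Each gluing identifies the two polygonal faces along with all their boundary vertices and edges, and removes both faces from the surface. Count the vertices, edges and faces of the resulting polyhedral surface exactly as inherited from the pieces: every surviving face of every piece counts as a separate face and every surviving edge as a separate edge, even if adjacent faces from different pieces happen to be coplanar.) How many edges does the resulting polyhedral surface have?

89

A hendecagonal antiprism: V=22, E=44, F=24.
Attach a dodecagonal antiprism (V=24, E=48, F=26) along a 3-gon: merge 3 vertices and 3 edges, delete both glued faces → V=43, E=89, F=48.
Check: V − E + F = 43 − 89 + 48 = 2.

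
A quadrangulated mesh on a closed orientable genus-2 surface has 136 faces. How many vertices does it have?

χ = 2 − 2·2 = -2, and every face is a square so 4F = 2E.
E = 4·136/2 = 272. Then V = -2 + E − F = -2 + 272 − 136 = 134.

134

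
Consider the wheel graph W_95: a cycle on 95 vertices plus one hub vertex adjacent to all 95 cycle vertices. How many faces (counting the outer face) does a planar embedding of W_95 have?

W_95 has V = 95 + 1 = 96 vertices and E = 2·95 = 190 edges.
By Euler's formula F = 2 − V + E = 2 − 96 + 190 = 96.

96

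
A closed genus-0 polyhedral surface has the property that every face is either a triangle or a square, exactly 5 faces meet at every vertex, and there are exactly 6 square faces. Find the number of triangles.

32

Let x be the number of triangles; then F = 6 + x.
Edge–face incidences: 2E = 4·6 + 3·x = 24 + 3x.
Every vertex has degree 5, so 5V = 2E.
Euler: V − E + F = 2 ⇒ (2E)/5 − E + (6 + x) = 2.
Multiply by 10: 2·(2E) − 5·(2E) + 10·(6 + x) = 20, i.e. 60 + 10x − 3·(24 + 3x) = 20.
Collecting terms: x − 12 = 20, so x = 32.
Then 2E = 24 + 3·32 = 120, so E = 60, V = 2E/5 = 24, F = 6 + 32 = 38.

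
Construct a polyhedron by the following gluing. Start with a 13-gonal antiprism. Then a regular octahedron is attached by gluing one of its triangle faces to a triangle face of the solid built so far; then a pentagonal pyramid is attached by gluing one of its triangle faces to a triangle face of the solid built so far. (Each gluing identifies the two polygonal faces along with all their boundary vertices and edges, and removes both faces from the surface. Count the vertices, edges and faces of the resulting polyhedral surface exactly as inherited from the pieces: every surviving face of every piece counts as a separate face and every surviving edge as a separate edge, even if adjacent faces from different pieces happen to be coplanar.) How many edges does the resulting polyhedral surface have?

A 13-gonal antiprism: V=26, E=52, F=28.
Attach a regular octahedron (V=6, E=12, F=8) along a 3-gon: merge 3 vertices and 3 edges, delete both glued faces → V=29, E=61, F=34.
Attach a pentagonal pyramid (V=6, E=10, F=6) along a 3-gon: merge 3 vertices and 3 edges, delete both glued faces → V=32, E=68, F=38.
Check: V − E + F = 32 − 68 + 38 = 2.

68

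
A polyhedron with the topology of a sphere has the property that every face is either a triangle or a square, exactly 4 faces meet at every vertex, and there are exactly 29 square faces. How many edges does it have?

70

Let x be the number of triangles; then F = 29 + x.
Edge–face incidences: 2E = 4·29 + 3·x = 116 + 3x.
Every vertex has degree 4, so 4V = 2E.
Euler: V − E + F = 2 ⇒ (2E)/4 − E + (29 + x) = 2.
Multiply by 8: 2·(2E) − 4·(2E) + 8·(29 + x) = 16, i.e. 232 + 8x − 2·(116 + 3x) = 16.
Collecting terms: 2x = 16, so x = 8.
Then 2E = 116 + 3·8 = 140, so E = 70, V = 2E/4 = 35, F = 29 + 8 = 37.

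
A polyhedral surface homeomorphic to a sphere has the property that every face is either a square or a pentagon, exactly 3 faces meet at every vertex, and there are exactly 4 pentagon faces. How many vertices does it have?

12

Let x be the number of squares; then F = 4 + x.
Edge–face incidences: 2E = 5·4 + 4·x = 20 + 4x.
Every vertex has degree 3, so 3V = 2E.
Euler: V − E + F = 2 ⇒ (2E)/3 − E + (4 + x) = 2.
Multiply by 6: 2·(2E) − 3·(2E) + 6·(4 + x) = 12, i.e. 24 + 6x − (20 + 4x) = 12.
Collecting terms: 2x + 4 = 12, so 2x = 8, so x = 4.
Then 2E = 20 + 4·4 = 36, so E = 18, V = 2E/3 = 12, F = 4 + 4 = 8.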